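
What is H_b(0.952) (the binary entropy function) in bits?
0.2778 bits

The binary entropy function is:
H(p) = -p log(p) - (1-p) log(1-p)

H(0.952) = -0.952 × log_2(0.952) - 0.048 × log_2(0.048)
H(0.952) = 0.2778 bits

Note: Binary entropy is maximized at p=0.5 (H=1 bit) and minimized at p=0 or p=1 (H=0).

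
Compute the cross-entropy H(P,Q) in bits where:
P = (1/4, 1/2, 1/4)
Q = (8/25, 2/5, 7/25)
1.5311 bits

Cross-entropy: H(P,Q) = -Σ p(x) log q(x)

Alternatively: H(P,Q) = H(P) + D_KL(P||Q)
H(P) = 1.5000 bits
D_KL(P||Q) = 0.0311 bits

H(P,Q) = 1.5000 + 0.0311 = 1.5311 bits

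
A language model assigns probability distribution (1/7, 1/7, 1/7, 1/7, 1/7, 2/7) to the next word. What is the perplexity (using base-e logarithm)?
5.7423

Perplexity is e^H (or exp(H) for natural log).

First, H = -Σ p log p = 1.7479 nats
Perplexity = e^1.7479 = 5.7423

Interpretation: The model's uncertainty is equivalent to choosing uniformly among 5.7 options.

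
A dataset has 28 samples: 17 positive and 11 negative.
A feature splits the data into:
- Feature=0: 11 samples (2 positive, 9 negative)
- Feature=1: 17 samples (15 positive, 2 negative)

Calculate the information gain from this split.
0.3806 bits

Information Gain = H(Y) - H(Y|Feature)

Before split:
P(positive) = 17/28 = 0.6071
H(Y) = 0.9666 bits

After split:
Feature=0: H = 0.6840 bits (weight = 11/28)
Feature=1: H = 0.5226 bits (weight = 17/28)
H(Y|Feature) = (11/28)×0.6840 + (17/28)×0.5226 = 0.5860 bits

Information Gain = 0.9666 - 0.5860 = 0.3806 bits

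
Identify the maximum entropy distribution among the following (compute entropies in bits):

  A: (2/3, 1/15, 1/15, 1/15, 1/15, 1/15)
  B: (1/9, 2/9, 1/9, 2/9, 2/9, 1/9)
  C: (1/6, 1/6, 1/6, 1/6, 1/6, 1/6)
C

For a discrete distribution over n outcomes, entropy is maximized by the uniform distribution.

Computing entropies:
H(A) = 1.6923 bits
H(B) = 2.5033 bits
H(C) = 2.5850 bits

The uniform distribution (where all probabilities equal 1/6) achieves the maximum entropy of log_2(6) = 2.5850 bits.

Distribution C has the highest entropy.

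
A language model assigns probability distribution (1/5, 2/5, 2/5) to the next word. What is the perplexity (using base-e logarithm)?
2.8717

Perplexity is e^H (or exp(H) for natural log).

First, H = -Σ p log p = 1.0549 nats
Perplexity = e^1.0549 = 2.8717

Interpretation: The model's uncertainty is equivalent to choosing uniformly among 2.9 options.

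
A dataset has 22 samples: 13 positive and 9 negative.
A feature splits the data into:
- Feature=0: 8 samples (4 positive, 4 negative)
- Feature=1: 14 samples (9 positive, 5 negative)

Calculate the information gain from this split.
0.0140 bits

Information Gain = H(Y) - H(Y|Feature)

Before split:
P(positive) = 13/22 = 0.5909
H(Y) = 0.9760 bits

After split:
Feature=0: H = 1.0000 bits (weight = 8/22)
Feature=1: H = 0.9403 bits (weight = 14/22)
H(Y|Feature) = (8/22)×1.0000 + (14/22)×0.9403 = 0.9620 bits

Information Gain = 0.9760 - 0.9620 = 0.0140 bits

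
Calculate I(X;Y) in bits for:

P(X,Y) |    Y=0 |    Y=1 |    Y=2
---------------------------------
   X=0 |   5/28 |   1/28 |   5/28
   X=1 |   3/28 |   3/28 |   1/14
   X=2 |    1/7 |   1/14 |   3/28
0.0628 bits

Mutual information: I(X;Y) = H(X) + H(Y) - H(X,Y)

Marginals:
P(X) = (11/28, 2/7, 9/28), H(X) = 1.5722 bits
P(Y) = (3/7, 3/14, 5/14), H(Y) = 1.5306 bits

Joint entropy: H(X,Y) = 3.0401 bits

I(X;Y) = 1.5722 + 1.5306 - 3.0401 = 0.0628 bits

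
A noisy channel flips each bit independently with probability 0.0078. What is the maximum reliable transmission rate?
0.9342 bits

For a binary symmetric channel (BSC) with error probability p:
Capacity C = 1 - H(p) bits per symbol

where H(p) = -p log₂(p) - (1-p) log₂(1-p) is the binary entropy function.

H(0.0078) = 0.0658 bits
C = 1 - 0.0658 = 0.9342 bits per symbol

This means we can reliably transmit up to 0.9342 bits of information per channel use.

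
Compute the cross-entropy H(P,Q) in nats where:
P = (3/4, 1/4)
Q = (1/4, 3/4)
1.1116 nats

Cross-entropy: H(P,Q) = -Σ p(x) log q(x)

Alternatively: H(P,Q) = H(P) + D_KL(P||Q)
H(P) = 0.5623 nats
D_KL(P||Q) = 0.5493 nats

H(P,Q) = 0.5623 + 0.5493 = 1.1116 nats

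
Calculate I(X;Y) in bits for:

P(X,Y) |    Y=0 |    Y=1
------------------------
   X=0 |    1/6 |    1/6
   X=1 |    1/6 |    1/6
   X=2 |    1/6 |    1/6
0.0000 bits

Mutual information: I(X;Y) = H(X) + H(Y) - H(X,Y)

Marginals:
P(X) = (1/3, 1/3, 1/3), H(X) = 1.5850 bits
P(Y) = (1/2, 1/2), H(Y) = 1.0000 bits

Joint entropy: H(X,Y) = 2.5850 bits

I(X;Y) = 1.5850 + 1.0000 - 2.5850 = 0.0000 bits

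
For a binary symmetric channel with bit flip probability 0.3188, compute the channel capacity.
0.0969 bits

For a binary symmetric channel (BSC) with error probability p:
Capacity C = 1 - H(p) bits per symbol

where H(p) = -p log₂(p) - (1-p) log₂(1-p) is the binary entropy function.

H(0.3188) = 0.9031 bits
C = 1 - 0.9031 = 0.0969 bits per symbol

This means we can reliably transmit up to 0.0969 bits of information per channel use.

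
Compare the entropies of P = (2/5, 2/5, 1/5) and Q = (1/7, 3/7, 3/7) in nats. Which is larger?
P

Computing entropies in nats:
H(P) = 1.0549
H(Q) = 1.0042

Distribution P has higher entropy.

Intuition: The distribution closer to uniform (more spread out) has higher entropy.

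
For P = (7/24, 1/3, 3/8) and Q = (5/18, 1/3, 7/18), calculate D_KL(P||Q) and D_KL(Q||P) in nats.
D_KL(P||Q) = 0.0006, D_KL(Q||P) = 0.0006

KL divergence is not symmetric: D_KL(P||Q) ≠ D_KL(Q||P) in general.

D_KL(P||Q) = 0.0006 nats
D_KL(Q||P) = 0.0006 nats

In this case they happen to be equal (to 4 decimal places).

This asymmetry is why KL divergence is not a true distance metric.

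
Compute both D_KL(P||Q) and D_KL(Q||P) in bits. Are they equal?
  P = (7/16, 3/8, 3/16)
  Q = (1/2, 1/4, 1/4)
D_KL(P||Q) = 0.0573, D_KL(Q||P) = 0.0538

KL divergence is not symmetric: D_KL(P||Q) ≠ D_KL(Q||P) in general.

D_KL(P||Q) = 0.0573 bits
D_KL(Q||P) = 0.0538 bits

No, they are not equal!

This asymmetry is why KL divergence is not a true distance metric.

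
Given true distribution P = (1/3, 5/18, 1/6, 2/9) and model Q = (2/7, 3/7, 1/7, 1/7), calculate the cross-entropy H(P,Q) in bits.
2.0338 bits

Cross-entropy: H(P,Q) = -Σ p(x) log q(x)

Alternatively: H(P,Q) = H(P) + D_KL(P||Q)
H(P) = 1.9547 bits
D_KL(P||Q) = 0.0791 bits

H(P,Q) = 1.9547 + 0.0791 = 2.0338 bits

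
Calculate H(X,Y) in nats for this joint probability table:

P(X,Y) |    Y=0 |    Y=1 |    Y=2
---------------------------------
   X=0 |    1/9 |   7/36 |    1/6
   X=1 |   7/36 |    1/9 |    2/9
1.7580 nats

Joint entropy is H(X,Y) = -Σ_{x,y} p(x,y) log p(x,y).

Summing over all non-zero entries:
H(X,Y) = -[1/9·log_e(1/9) + 7/36·log_e(7/36) + 1/6·log_e(1/6) + 7/36·log_e(7/36) + 1/9·log_e(1/9) + 2/9·log_e(2/9)]
H(X,Y) = 1.7580 nats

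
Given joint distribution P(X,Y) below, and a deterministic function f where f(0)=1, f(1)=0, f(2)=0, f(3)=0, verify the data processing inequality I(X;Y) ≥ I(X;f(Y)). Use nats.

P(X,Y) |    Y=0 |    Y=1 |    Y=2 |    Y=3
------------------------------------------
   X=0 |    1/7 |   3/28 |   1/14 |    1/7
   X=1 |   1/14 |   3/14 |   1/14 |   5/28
I(X;Y) = 0.0298, I(X;f(Y)) = 0.0226, inequality holds: 0.0298 ≥ 0.0226

Data Processing Inequality: For any Markov chain X → Y → Z, we have I(X;Y) ≥ I(X;Z).

Here Z = f(Y) is a deterministic function of Y, forming X → Y → Z.

Original I(X;Y) = 0.0298 nats

After applying f:
P(X,Z) where Z=f(Y):
- P(X,Z=0) = P(X,Y=1) + P(X,Y=2) + P(X,Y=3)
- P(X,Z=1) = P(X,Y=0)

I(X;Z) = I(X;f(Y)) = 0.0226 nats

Verification: 0.0298 ≥ 0.0226 ✓

Information cannot be created by processing; the function f can only lose information about X.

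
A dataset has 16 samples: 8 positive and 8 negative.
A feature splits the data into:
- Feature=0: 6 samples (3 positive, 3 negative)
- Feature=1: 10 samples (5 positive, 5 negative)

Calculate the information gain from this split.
0.0000 bits

Information Gain = H(Y) - H(Y|Feature)

Before split:
P(positive) = 8/16 = 0.5000
H(Y) = 1.0000 bits

After split:
Feature=0: H = 1.0000 bits (weight = 6/16)
Feature=1: H = 1.0000 bits (weight = 10/16)
H(Y|Feature) = (6/16)×1.0000 + (10/16)×1.0000 = 1.0000 bits

Information Gain = 1.0000 - 1.0000 = 0.0000 bits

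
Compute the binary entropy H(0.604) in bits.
0.9686 bits

The binary entropy function is:
H(p) = -p log(p) - (1-p) log(1-p)

H(0.604) = -0.604 × log_2(0.604) - 0.396 × log_2(0.396)
H(0.604) = 0.9686 bits

Note: Binary entropy is maximized at p=0.5 (H=1 bit) and minimized at p=0 or p=1 (H=0).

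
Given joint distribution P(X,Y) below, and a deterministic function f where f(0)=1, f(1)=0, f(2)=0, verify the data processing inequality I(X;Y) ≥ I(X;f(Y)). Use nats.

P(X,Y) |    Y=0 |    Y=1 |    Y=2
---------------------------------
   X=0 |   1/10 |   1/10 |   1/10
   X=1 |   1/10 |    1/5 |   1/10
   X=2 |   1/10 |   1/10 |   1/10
I(X;Y) = 0.0138, I(X;f(Y)) = 0.0040, inequality holds: 0.0138 ≥ 0.0040

Data Processing Inequality: For any Markov chain X → Y → Z, we have I(X;Y) ≥ I(X;Z).

Here Z = f(Y) is a deterministic function of Y, forming X → Y → Z.

Original I(X;Y) = 0.0138 nats

After applying f:
P(X,Z) where Z=f(Y):
- P(X,Z=0) = P(X,Y=1) + P(X,Y=2)
- P(X,Z=1) = P(X,Y=0)

I(X;Z) = I(X;f(Y)) = 0.0040 nats

Verification: 0.0138 ≥ 0.0040 ✓

Information cannot be created by processing; the function f can only lose information about X.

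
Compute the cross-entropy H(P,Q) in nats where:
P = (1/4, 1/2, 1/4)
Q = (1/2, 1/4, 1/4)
1.2130 nats

Cross-entropy: H(P,Q) = -Σ p(x) log q(x)

Alternatively: H(P,Q) = H(P) + D_KL(P||Q)
H(P) = 1.0397 nats
D_KL(P||Q) = 0.1733 nats

H(P,Q) = 1.0397 + 0.1733 = 1.2130 nats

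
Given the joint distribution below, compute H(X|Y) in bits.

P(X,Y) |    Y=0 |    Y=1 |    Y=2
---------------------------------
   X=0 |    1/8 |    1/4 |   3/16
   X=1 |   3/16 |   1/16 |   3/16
0.9040 bits

Using the chain rule: H(X|Y) = H(X,Y) - H(Y)

First, compute H(X,Y) = 2.4835 bits

Marginal P(Y) = (5/16, 5/16, 3/8)
H(Y) = 1.5794 bits

H(X|Y) = H(X,Y) - H(Y) = 2.4835 - 1.5794 = 0.9040 bits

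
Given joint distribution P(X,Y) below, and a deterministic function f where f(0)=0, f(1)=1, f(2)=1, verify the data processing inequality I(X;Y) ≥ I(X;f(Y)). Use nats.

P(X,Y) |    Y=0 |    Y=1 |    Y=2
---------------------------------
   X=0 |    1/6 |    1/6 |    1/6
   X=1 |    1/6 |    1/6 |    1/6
I(X;Y) = 0.0000, I(X;f(Y)) = 0.0000, inequality holds: 0.0000 ≥ 0.0000

Data Processing Inequality: For any Markov chain X → Y → Z, we have I(X;Y) ≥ I(X;Z).

Here Z = f(Y) is a deterministic function of Y, forming X → Y → Z.

Original I(X;Y) = 0.0000 nats

After applying f:
P(X,Z) where Z=f(Y):
- P(X,Z=0) = P(X,Y=0)
- P(X,Z=1) = P(X,Y=1) + P(X,Y=2)

I(X;Z) = I(X;f(Y)) = 0.0000 nats

Verification: 0.0000 ≥ 0.0000 ✓

Information cannot be created by processing; the function f can only lose information about X.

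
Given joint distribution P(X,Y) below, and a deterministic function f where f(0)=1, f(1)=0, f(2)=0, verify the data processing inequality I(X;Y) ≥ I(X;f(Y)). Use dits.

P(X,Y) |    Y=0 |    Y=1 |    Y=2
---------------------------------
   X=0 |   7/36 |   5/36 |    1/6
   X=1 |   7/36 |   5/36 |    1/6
I(X;Y) = 0.0000, I(X;f(Y)) = 0.0000, inequality holds: 0.0000 ≥ 0.0000

Data Processing Inequality: For any Markov chain X → Y → Z, we have I(X;Y) ≥ I(X;Z).

Here Z = f(Y) is a deterministic function of Y, forming X → Y → Z.

Original I(X;Y) = 0.0000 dits

After applying f:
P(X,Z) where Z=f(Y):
- P(X,Z=0) = P(X,Y=1) + P(X,Y=2)
- P(X,Z=1) = P(X,Y=0)

I(X;Z) = I(X;f(Y)) = 0.0000 dits

Verification: 0.0000 ≥ 0.0000 ✓

Information cannot be created by processing; the function f can only lose information about X.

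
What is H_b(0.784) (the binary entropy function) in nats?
0.5218 nats

The binary entropy function is:
H(p) = -p log(p) - (1-p) log(1-p)

H(0.784) = -0.784 × log_e(0.784) - 0.216 × log_e(0.216)
H(0.784) = 0.5218 nats

Note: Binary entropy is maximized at p=0.5 (H=1 bit) and minimized at p=0 or p=1 (H=0).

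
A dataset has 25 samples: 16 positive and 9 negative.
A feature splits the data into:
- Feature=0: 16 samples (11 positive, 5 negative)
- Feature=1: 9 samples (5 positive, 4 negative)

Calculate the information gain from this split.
0.0124 bits

Information Gain = H(Y) - H(Y|Feature)

Before split:
P(positive) = 16/25 = 0.6400
H(Y) = 0.9427 bits

After split:
Feature=0: H = 0.8960 bits (weight = 16/25)
Feature=1: H = 0.9911 bits (weight = 9/25)
H(Y|Feature) = (16/25)×0.8960 + (9/25)×0.9911 = 0.9303 bits

Information Gain = 0.9427 - 0.9303 = 0.0124 bits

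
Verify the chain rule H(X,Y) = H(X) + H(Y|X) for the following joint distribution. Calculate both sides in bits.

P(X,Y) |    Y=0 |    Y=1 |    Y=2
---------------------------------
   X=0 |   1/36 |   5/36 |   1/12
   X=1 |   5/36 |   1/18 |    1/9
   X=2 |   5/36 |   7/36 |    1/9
H(X,Y) = 3.0245, H(X) = 1.5426, H(Y|X) = 1.4819 (all in bits)

Chain rule: H(X,Y) = H(X) + H(Y|X)

Left side — joint entropy directly:
H(X,Y) = -Σ p(x,y) log p(x,y) = 3.0245 bits

Right side — compute H(Y|X) from the conditional distributions:
P(X) = (1/4, 11/36, 4/9), so H(X) = 1.5426 bits
H(Y|X) = Σ_x P(X=x) · H(Y|X=x):
  P(Y|X=0) = (1/9, 5/9, 1/3), H(Y|X=0) = 1.3516, weight P(X=0) = 1/4
  P(Y|X=1) = (5/11, 2/11, 4/11), H(Y|X=1) = 1.4949, weight P(X=1) = 11/36
  P(Y|X=2) = (5/16, 7/16, 1/4), H(Y|X=2) = 1.5462, weight P(X=2) = 4/9
H(Y|X) = 1.4819 bits

H(X) + H(Y|X) = 1.5426 + 1.4819 = 3.0245 bits

Both sides equal 3.0245 bits. ✓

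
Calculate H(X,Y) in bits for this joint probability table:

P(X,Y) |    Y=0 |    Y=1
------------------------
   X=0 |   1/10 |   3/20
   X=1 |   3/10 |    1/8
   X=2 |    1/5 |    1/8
2.4782 bits

Joint entropy is H(X,Y) = -Σ_{x,y} p(x,y) log p(x,y).

Summing over all non-zero entries:
H(X,Y) = -[1/10·log_2(1/10) + 3/20·log_2(3/20) + 3/10·log_2(3/10) + 1/8·log_2(1/8) + 1/5·log_2(1/5) + 1/8·log_2(1/8)]
H(X,Y) = 2.4782 bits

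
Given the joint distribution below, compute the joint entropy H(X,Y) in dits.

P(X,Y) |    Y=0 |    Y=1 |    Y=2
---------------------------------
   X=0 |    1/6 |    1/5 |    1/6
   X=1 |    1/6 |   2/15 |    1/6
0.7752 dits

Joint entropy is H(X,Y) = -Σ_{x,y} p(x,y) log p(x,y).

Summing over all non-zero entries:
H(X,Y) = -[1/6·log_10(1/6) + 1/5·log_10(1/5) + 1/6·log_10(1/6) + 1/6·log_10(1/6) + 2/15·log_10(2/15) + 1/6·log_10(1/6)]
H(X,Y) = 0.7752 dits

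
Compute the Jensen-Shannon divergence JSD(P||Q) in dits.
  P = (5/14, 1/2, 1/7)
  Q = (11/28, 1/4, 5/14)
0.0197 dits

Jensen-Shannon divergence is:
JSD(P||Q) = 0.5 × D_KL(P||M) + 0.5 × D_KL(Q||M)
where M = 0.5 × (P + Q) is the mixture distribution.

M = 0.5 × (5/14, 1/2, 1/7) + 0.5 × (11/28, 1/4, 5/14) = (3/8, 3/8, 1/4)

D_KL(P||M) = 0.0202 dits
D_KL(Q||M) = 0.0192 dits

JSD(P||Q) = 0.5 × 0.0202 + 0.5 × 0.0192 = 0.0197 dits

Unlike KL divergence, JSD is symmetric and bounded: 0 ≤ JSD ≤ log(2).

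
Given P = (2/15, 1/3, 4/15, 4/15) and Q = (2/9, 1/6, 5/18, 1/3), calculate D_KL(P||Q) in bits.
0.1335 bits

KL divergence: D_KL(P||Q) = Σ p(x) log(p(x)/q(x))

Computing term by term:
  x=0: 2/15 × log_2[(2/15)/(2/9)] = 2/15 × -0.7370 = -0.0983
  x=1: 1/3 × log_2[(1/3)/(1/6)] = 1/3 × 1.0000 = 0.3333
  x=2: 4/15 × log_2[(4/15)/(5/18)] = 4/15 × -0.0589 = -0.0157
  x=3: 4/15 × log_2[(4/15)/(1/3)] = 4/15 × -0.3219 = -0.0858

D_KL(P||Q) = 0.1335 bits

Note: KL divergence is always non-negative and equals 0 iff P = Q.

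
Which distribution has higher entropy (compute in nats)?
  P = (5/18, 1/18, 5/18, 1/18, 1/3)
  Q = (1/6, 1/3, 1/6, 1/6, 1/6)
Q

Computing entropies in nats:
H(P) = 1.3990
H(Q) = 1.5607

Distribution Q has higher entropy.

Intuition: The distribution closer to uniform (more spread out) has higher entropy.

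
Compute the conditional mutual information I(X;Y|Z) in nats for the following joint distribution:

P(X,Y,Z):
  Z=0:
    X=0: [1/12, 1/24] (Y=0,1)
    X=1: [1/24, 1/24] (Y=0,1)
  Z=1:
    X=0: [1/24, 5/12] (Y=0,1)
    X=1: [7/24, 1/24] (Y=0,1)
0.2765 nats

Conditional mutual information: I(X;Y|Z) = H(X|Z) + H(Y|Z) - H(X,Y|Z)

H(Z) = 0.5117
H(X,Z) = 1.1908 → H(X|Z) = 0.6790
H(Y,Z) = 1.1908 → H(Y|Z) = 0.6790
H(X,Y,Z) = 1.5933 → H(X,Y|Z) = 1.0816

I(X;Y|Z) = 0.6790 + 0.6790 - 1.0816 = 0.2765 nats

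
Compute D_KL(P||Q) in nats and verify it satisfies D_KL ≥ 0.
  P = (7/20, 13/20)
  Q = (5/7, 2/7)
0.2846 nats

KL divergence satisfies the Gibbs inequality: D_KL(P||Q) ≥ 0 for all distributions P, Q.

D_KL(P||Q) = Σ p(x) log(p(x)/q(x))
Term by term:
  x=0: 7/20 × log_e[(7/20)/(5/7)] = -0.2497
  x=1: 13/20 × log_e[(13/20)/(2/7)] = 0.5343
D_KL(P||Q) = 0.2846 nats

D_KL(P||Q) = 0.2846 ≥ 0 ✓

This non-negativity is a fundamental property: relative entropy cannot be negative because it measures how different Q is from P.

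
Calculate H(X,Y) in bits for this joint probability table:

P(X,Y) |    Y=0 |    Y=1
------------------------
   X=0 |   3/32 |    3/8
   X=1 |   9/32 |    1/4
1.8655 bits

Joint entropy is H(X,Y) = -Σ_{x,y} p(x,y) log p(x,y).

Summing over all non-zero entries:
H(X,Y) = -[3/32·log_2(3/32) + 3/8·log_2(3/8) + 9/32·log_2(9/32) + 1/4·log_2(1/4)]
H(X,Y) = 1.8655 bits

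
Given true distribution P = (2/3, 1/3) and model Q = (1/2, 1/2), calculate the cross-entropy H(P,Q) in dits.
0.3010 dits

Cross-entropy: H(P,Q) = -Σ p(x) log q(x)

Alternatively: H(P,Q) = H(P) + D_KL(P||Q)
H(P) = 0.2764 dits
D_KL(P||Q) = 0.0246 dits

H(P,Q) = 0.2764 + 0.0246 = 0.3010 dits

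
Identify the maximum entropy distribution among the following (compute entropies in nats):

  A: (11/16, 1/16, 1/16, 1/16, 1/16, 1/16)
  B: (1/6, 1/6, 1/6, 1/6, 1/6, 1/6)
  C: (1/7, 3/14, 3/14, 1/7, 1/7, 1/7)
B

For a discrete distribution over n outcomes, entropy is maximized by the uniform distribution.

Computing entropies:
H(A) = 1.1240 nats
H(B) = 1.7918 nats
H(C) = 1.7721 nats

The uniform distribution (where all probabilities equal 1/6) achieves the maximum entropy of log_e(6) = 1.7918 nats.

Distribution B has the highest entropy.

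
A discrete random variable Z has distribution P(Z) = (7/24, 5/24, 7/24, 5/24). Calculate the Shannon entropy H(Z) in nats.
1.3723 nats

Shannon entropy is H(X) = -Σ p(x) log p(x).

For P = (7/24, 5/24, 7/24, 5/24):
H = -7/24 × log_e(7/24) -5/24 × log_e(5/24) -7/24 × log_e(7/24) -5/24 × log_e(5/24)
H = 1.3723 nats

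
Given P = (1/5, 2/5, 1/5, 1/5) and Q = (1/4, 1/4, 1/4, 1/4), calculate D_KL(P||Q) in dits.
0.0235 dits

KL divergence: D_KL(P||Q) = Σ p(x) log(p(x)/q(x))

Computing term by term:
  x=0: 1/5 × log_10[(1/5)/(1/4)] = 1/5 × -0.0969 = -0.0194
  x=1: 2/5 × log_10[(2/5)/(1/4)] = 2/5 × 0.2041 = 0.0816
  x=2: 1/5 × log_10[(1/5)/(1/4)] = 1/5 × -0.0969 = -0.0194
  x=3: 1/5 × log_10[(1/5)/(1/4)] = 1/5 × -0.0969 = -0.0194

D_KL(P||Q) = 0.0235 dits

Note: KL divergence is always non-negative and equals 0 iff P = Q.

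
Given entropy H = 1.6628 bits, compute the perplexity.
3.1663

Perplexity is 2^H (or exp(H) for natural log).

H = 1.6628 bits
Perplexity = 2^1.6628 = 3.1663

Interpretation: The model's uncertainty is equivalent to choosing uniformly among 3.2 options.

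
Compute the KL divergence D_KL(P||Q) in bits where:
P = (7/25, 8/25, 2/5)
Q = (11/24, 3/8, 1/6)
0.2329 bits

KL divergence: D_KL(P||Q) = Σ p(x) log(p(x)/q(x))

Computing term by term:
  x=0: 7/25 × log_2[(7/25)/(11/24)] = 7/25 × -0.7110 = -0.1991
  x=1: 8/25 × log_2[(8/25)/(3/8)] = 8/25 × -0.2288 = -0.0732
  x=2: 2/5 × log_2[(2/5)/(1/6)] = 2/5 × 1.2630 = 0.5052

D_KL(P||Q) = 0.2329 bits

Note: KL divergence is always non-negative and equals 0 iff P = Q.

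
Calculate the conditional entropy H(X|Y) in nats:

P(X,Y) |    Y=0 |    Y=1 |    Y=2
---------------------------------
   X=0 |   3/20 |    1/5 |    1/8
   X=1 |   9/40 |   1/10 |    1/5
0.6599 nats

Using the chain rule: H(X|Y) = H(X,Y) - H(Y)

First, compute H(X,Y) = 1.7542 nats

Marginal P(Y) = (3/8, 3/10, 13/40)
H(Y) = 1.0943 nats

H(X|Y) = H(X,Y) - H(Y) = 1.7542 - 1.0943 = 0.6599 nats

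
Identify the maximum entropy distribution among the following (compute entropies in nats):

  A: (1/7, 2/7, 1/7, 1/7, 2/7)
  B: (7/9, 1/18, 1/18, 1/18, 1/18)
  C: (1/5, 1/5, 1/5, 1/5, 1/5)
C

For a discrete distribution over n outcomes, entropy is maximized by the uniform distribution.

Computing entropies:
H(A) = 1.5498 nats
H(B) = 0.8378 nats
H(C) = 1.6094 nats

The uniform distribution (where all probabilities equal 1/5) achieves the maximum entropy of log_e(5) = 1.6094 nats.

Distribution C has the highest entropy.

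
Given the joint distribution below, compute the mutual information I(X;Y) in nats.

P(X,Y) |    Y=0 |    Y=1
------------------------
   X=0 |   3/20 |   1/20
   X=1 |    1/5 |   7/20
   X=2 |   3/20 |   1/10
0.0519 nats

Mutual information: I(X;Y) = H(X) + H(Y) - H(X,Y)

Marginals:
P(X) = (1/5, 11/20, 1/4), H(X) = 0.9973 nats
P(Y) = (1/2, 1/2), H(Y) = 0.6931 nats

Joint entropy: H(X,Y) = 1.6385 nats

I(X;Y) = 0.9973 + 0.6931 - 1.6385 = 0.0519 nats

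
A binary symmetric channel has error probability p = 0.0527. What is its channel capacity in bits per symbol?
0.7022 bits

For a binary symmetric channel (BSC) with error probability p:
Capacity C = 1 - H(p) bits per symbol

where H(p) = -p log₂(p) - (1-p) log₂(1-p) is the binary entropy function.

H(0.0527) = 0.2978 bits
C = 1 - 0.2978 = 0.7022 bits per symbol

This means we can reliably transmit up to 0.7022 bits of information per channel use.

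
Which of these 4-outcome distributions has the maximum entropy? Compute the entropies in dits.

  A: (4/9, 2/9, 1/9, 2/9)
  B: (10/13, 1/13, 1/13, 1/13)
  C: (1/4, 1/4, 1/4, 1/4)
C

For a discrete distribution over n outcomes, entropy is maximized by the uniform distribution.

Computing entropies:
H(A) = 0.5529 dits
H(B) = 0.3447 dits
H(C) = 0.6021 dits

The uniform distribution (where all probabilities equal 1/4) achieves the maximum entropy of log_10(4) = 0.6021 dits.

Distribution C has the highest entropy.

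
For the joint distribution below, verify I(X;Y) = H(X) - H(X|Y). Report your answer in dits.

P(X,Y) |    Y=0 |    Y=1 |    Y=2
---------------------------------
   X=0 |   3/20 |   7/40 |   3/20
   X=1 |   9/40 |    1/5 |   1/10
I(X;Y) = 0.0053 dits

Mutual information has multiple equivalent forms:
- I(X;Y) = H(X) - H(X|Y)
- I(X;Y) = H(Y) - H(Y|X)
- I(X;Y) = H(X) + H(Y) - H(X,Y)

Computing all quantities:
H(X) = 0.3005, H(Y) = 0.4700, H(X,Y) = 0.7652
H(X|Y) = 0.2952, H(Y|X) = 0.4647

Verification:
H(X) - H(X|Y) = 0.3005 - 0.2952 = 0.0053
H(Y) - H(Y|X) = 0.4700 - 0.4647 = 0.0053
H(X) + H(Y) - H(X,Y) = 0.3005 + 0.4700 - 0.7652 = 0.0053

All forms give I(X;Y) = 0.0053 dits. ✓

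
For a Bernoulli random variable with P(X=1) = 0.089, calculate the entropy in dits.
0.1304 dits

The binary entropy function is:
H(p) = -p log(p) - (1-p) log(1-p)

H(0.089) = -0.089 × log_10(0.089) - 0.911 × log_10(0.911)
H(0.089) = 0.1304 dits

Note: Binary entropy is maximized at p=0.5 (H=1 bit) and minimized at p=0 or p=1 (H=0).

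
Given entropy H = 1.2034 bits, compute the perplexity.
2.3028

Perplexity is 2^H (or exp(H) for natural log).

H = 1.2034 bits
Perplexity = 2^1.2034 = 2.3028

Interpretation: The model's uncertainty is equivalent to choosing uniformly among 2.3 options.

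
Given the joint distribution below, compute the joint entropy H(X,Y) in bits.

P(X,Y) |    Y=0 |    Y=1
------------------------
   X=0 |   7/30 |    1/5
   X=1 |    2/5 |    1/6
1.9139 bits

Joint entropy is H(X,Y) = -Σ_{x,y} p(x,y) log p(x,y).

Summing over all non-zero entries:
H(X,Y) = -[7/30·log_2(7/30) + 1/5·log_2(1/5) + 2/5·log_2(2/5) + 1/6·log_2(1/6)]
H(X,Y) = 1.9139 bits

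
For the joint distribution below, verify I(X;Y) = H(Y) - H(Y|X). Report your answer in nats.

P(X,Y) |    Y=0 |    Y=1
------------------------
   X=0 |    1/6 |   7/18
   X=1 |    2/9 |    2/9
I(X;Y) = 0.0208 nats

Mutual information has multiple equivalent forms:
- I(X;Y) = H(X) - H(X|Y)
- I(X;Y) = H(Y) - H(Y|X)
- I(X;Y) = H(X) + H(Y) - H(X,Y)

Computing all quantities:
H(X) = 0.6870, H(Y) = 0.6682, H(X,Y) = 1.3344
H(X|Y) = 0.6661, H(Y|X) = 0.6474

Verification:
H(X) - H(X|Y) = 0.6870 - 0.6661 = 0.0208
H(Y) - H(Y|X) = 0.6682 - 0.6474 = 0.0208
H(X) + H(Y) - H(X,Y) = 0.6870 + 0.6682 - 1.3344 = 0.0208

All forms give I(X;Y) = 0.0208 nats. ✓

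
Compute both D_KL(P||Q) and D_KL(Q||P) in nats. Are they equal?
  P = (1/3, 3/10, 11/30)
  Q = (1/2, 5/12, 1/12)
D_KL(P||Q) = 0.3095, D_KL(Q||P) = 0.2161

KL divergence is not symmetric: D_KL(P||Q) ≠ D_KL(Q||P) in general.

D_KL(P||Q) = 0.3095 nats
D_KL(Q||P) = 0.2161 nats

No, they are not equal!

This asymmetry is why KL divergence is not a true distance metric.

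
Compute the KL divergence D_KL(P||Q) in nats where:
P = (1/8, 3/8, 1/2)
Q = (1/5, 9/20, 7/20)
0.0512 nats

KL divergence: D_KL(P||Q) = Σ p(x) log(p(x)/q(x))

Computing term by term:
  x=0: 1/8 × log_e[(1/8)/(1/5)] = 1/8 × -0.4700 = -0.0588
  x=1: 3/8 × log_e[(3/8)/(9/20)] = 3/8 × -0.1823 = -0.0684
  x=2: 1/2 × log_e[(1/2)/(7/20)] = 1/2 × 0.3567 = 0.1783

D_KL(P||Q) = 0.0512 nats

Note: KL divergence is always non-negative and equals 0 iff P = Q.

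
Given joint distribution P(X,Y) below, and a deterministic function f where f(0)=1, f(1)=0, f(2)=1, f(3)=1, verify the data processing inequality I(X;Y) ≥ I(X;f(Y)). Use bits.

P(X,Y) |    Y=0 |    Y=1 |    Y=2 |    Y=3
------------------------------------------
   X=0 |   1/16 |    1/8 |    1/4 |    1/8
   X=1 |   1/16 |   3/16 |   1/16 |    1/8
I(X;Y) = 0.0847, I(X;f(Y)) = 0.0351, inequality holds: 0.0847 ≥ 0.0351

Data Processing Inequality: For any Markov chain X → Y → Z, we have I(X;Y) ≥ I(X;Z).

Here Z = f(Y) is a deterministic function of Y, forming X → Y → Z.

Original I(X;Y) = 0.0847 bits

After applying f:
P(X,Z) where Z=f(Y):
- P(X,Z=0) = P(X,Y=1)
- P(X,Z=1) = P(X,Y=0) + P(X,Y=2) + P(X,Y=3)

I(X;Z) = I(X;f(Y)) = 0.0351 bits

Verification: 0.0847 ≥ 0.0351 ✓

Information cannot be created by processing; the function f can only lose information about X.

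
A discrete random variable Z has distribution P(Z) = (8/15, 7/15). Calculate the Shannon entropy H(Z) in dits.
0.3001 dits

Shannon entropy is H(X) = -Σ p(x) log p(x).

For P = (8/15, 7/15):
H = -8/15 × log_10(8/15) -7/15 × log_10(7/15)
H = 0.3001 dits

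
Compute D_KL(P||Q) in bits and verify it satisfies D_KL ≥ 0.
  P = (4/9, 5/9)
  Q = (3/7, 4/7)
0.0007 bits

KL divergence satisfies the Gibbs inequality: D_KL(P||Q) ≥ 0 for all distributions P, Q.

D_KL(P||Q) = Σ p(x) log(p(x)/q(x))
Term by term:
  x=0: 4/9 × log_2[(4/9)/(3/7)] = 0.0233
  x=1: 5/9 × log_2[(5/9)/(4/7)] = -0.0226
D_KL(P||Q) = 0.0007 bits

D_KL(P||Q) = 0.0007 ≥ 0 ✓

This non-negativity is a fundamental property: relative entropy cannot be negative because it measures how different Q is from P.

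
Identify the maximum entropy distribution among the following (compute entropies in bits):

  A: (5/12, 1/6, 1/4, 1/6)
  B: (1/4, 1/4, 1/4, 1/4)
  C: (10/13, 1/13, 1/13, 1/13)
B

For a discrete distribution over n outcomes, entropy is maximized by the uniform distribution.

Computing entropies:
H(A) = 1.8879 bits
H(B) = 2.0000 bits
H(C) = 1.1451 bits

The uniform distribution (where all probabilities equal 1/4) achieves the maximum entropy of log_2(4) = 2.0000 bits.

Distribution B has the highest entropy.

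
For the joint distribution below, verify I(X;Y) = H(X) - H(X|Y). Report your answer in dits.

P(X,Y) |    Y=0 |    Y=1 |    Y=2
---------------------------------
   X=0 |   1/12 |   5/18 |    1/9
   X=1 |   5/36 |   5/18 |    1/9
I(X;Y) = 0.0024 dits

Mutual information has multiple equivalent forms:
- I(X;Y) = H(X) - H(X|Y)
- I(X;Y) = H(Y) - H(Y|X)
- I(X;Y) = H(X) + H(Y) - H(X,Y)

Computing all quantities:
H(X) = 0.3004, H(Y) = 0.4321, H(X,Y) = 0.7301
H(X|Y) = 0.2980, H(Y|X) = 0.4298

Verification:
H(X) - H(X|Y) = 0.3004 - 0.2980 = 0.0024
H(Y) - H(Y|X) = 0.4321 - 0.4298 = 0.0024
H(X) + H(Y) - H(X,Y) = 0.3004 + 0.4321 - 0.7301 = 0.0024

All forms give I(X;Y) = 0.0024 dits. ✓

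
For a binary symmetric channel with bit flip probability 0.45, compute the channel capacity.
0.0072 bits

For a binary symmetric channel (BSC) with error probability p:
Capacity C = 1 - H(p) bits per symbol

where H(p) = -p log₂(p) - (1-p) log₂(1-p) is the binary entropy function.

H(0.45) = 0.9928 bits
C = 1 - 0.9928 = 0.0072 bits per symbol

This means we can reliably transmit up to 0.0072 bits of information per channel use.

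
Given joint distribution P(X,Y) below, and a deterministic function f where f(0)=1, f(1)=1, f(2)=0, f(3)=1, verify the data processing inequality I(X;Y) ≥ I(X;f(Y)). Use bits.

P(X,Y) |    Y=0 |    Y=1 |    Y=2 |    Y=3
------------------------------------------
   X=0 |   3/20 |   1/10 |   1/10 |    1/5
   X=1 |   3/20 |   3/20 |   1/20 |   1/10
I(X;Y) = 0.0368, I(X;f(Y)) = 0.0072, inequality holds: 0.0368 ≥ 0.0072

Data Processing Inequality: For any Markov chain X → Y → Z, we have I(X;Y) ≥ I(X;Z).

Here Z = f(Y) is a deterministic function of Y, forming X → Y → Z.

Original I(X;Y) = 0.0368 bits

After applying f:
P(X,Z) where Z=f(Y):
- P(X,Z=0) = P(X,Y=2)
- P(X,Z=1) = P(X,Y=0) + P(X,Y=1) + P(X,Y=3)

I(X;Z) = I(X;f(Y)) = 0.0072 bits

Verification: 0.0368 ≥ 0.0072 ✓

Information cannot be created by processing; the function f can only lose information about X.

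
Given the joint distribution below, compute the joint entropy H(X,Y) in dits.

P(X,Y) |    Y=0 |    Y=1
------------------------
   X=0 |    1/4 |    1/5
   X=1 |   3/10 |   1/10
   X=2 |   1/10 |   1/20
0.7122 dits

Joint entropy is H(X,Y) = -Σ_{x,y} p(x,y) log p(x,y).

Summing over all non-zero entries:
H(X,Y) = -[1/4·log_10(1/4) + 1/5·log_10(1/5) + 3/10·log_10(3/10) + 1/10·log_10(1/10) + 1/10·log_10(1/10) + 1/20·log_10(1/20)]
H(X,Y) = 0.7122 dits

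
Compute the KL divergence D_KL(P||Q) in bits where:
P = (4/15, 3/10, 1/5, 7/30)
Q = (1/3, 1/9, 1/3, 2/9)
0.2131 bits

KL divergence: D_KL(P||Q) = Σ p(x) log(p(x)/q(x))

Computing term by term:
  x=0: 4/15 × log_2[(4/15)/(1/3)] = 4/15 × -0.3219 = -0.0858
  x=1: 3/10 × log_2[(3/10)/(1/9)] = 3/10 × 1.4330 = 0.4299
  x=2: 1/5 × log_2[(1/5)/(1/3)] = 1/5 × -0.7370 = -0.1474
  x=3: 7/30 × log_2[(7/30)/(2/9)] = 7/30 × 0.0704 = 0.0164

D_KL(P||Q) = 0.2131 bits

Note: KL divergence is always non-negative and equals 0 iff P = Q.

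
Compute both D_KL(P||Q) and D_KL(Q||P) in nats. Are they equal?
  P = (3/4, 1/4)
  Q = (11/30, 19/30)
D_KL(P||Q) = 0.3043, D_KL(Q||P) = 0.3263

KL divergence is not symmetric: D_KL(P||Q) ≠ D_KL(Q||P) in general.

D_KL(P||Q) = 0.3043 nats
D_KL(Q||P) = 0.3263 nats

No, they are not equal!

This asymmetry is why KL divergence is not a true distance metric.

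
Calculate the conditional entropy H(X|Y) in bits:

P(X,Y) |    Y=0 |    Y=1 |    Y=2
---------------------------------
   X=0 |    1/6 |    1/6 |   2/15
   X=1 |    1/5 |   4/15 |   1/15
0.9647 bits

Using the chain rule: H(X|Y) = H(X,Y) - H(Y)

First, compute H(X,Y) = 2.4826 bits

Marginal P(Y) = (11/30, 13/30, 1/5)
H(Y) = 1.5179 bits

H(X|Y) = H(X,Y) - H(Y) = 2.4826 - 1.5179 = 0.9647 bits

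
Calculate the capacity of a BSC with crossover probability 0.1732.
0.3350 bits

For a binary symmetric channel (BSC) with error probability p:
Capacity C = 1 - H(p) bits per symbol

where H(p) = -p log₂(p) - (1-p) log₂(1-p) is the binary entropy function.

H(0.1732) = 0.6650 bits
C = 1 - 0.6650 = 0.3350 bits per symbol

This means we can reliably transmit up to 0.3350 bits of information per channel use.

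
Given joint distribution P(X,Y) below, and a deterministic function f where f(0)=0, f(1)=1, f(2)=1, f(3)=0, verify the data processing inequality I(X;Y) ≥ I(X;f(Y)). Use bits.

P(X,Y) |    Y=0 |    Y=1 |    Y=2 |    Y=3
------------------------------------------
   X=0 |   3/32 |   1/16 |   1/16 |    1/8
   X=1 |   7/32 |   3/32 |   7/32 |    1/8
I(X;Y) = 0.0363, I(X;f(Y)) = 0.0085, inequality holds: 0.0363 ≥ 0.0085

Data Processing Inequality: For any Markov chain X → Y → Z, we have I(X;Y) ≥ I(X;Z).

Here Z = f(Y) is a deterministic function of Y, forming X → Y → Z.

Original I(X;Y) = 0.0363 bits

After applying f:
P(X,Z) where Z=f(Y):
- P(X,Z=0) = P(X,Y=0) + P(X,Y=3)
- P(X,Z=1) = P(X,Y=1) + P(X,Y=2)

I(X;Z) = I(X;f(Y)) = 0.0085 bits

Verification: 0.0363 ≥ 0.0085 ✓

Information cannot be created by processing; the function f can only lose information about X.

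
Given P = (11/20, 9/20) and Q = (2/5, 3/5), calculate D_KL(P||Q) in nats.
0.0457 nats

KL divergence: D_KL(P||Q) = Σ p(x) log(p(x)/q(x))

Computing term by term:
  x=0: 11/20 × log_e[(11/20)/(2/5)] = 11/20 × 0.3185 = 0.1751
  x=1: 9/20 × log_e[(9/20)/(3/5)] = 9/20 × -0.2877 = -0.1295

D_KL(P||Q) = 0.0457 nats

Note: KL divergence is always non-negative and equals 0 iff P = Q.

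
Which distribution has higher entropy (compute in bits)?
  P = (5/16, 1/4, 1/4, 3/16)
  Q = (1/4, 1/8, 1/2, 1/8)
P

Computing entropies in bits:
H(P) = 1.9772
H(Q) = 1.7500

Distribution P has higher entropy.

Intuition: The distribution closer to uniform (more spread out) has higher entropy.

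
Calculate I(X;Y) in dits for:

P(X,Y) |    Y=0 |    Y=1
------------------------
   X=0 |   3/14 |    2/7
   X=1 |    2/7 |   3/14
0.0044 dits

Mutual information: I(X;Y) = H(X) + H(Y) - H(X,Y)

Marginals:
P(X) = (1/2, 1/2), H(X) = 0.3010 dits
P(Y) = (1/2, 1/2), H(Y) = 0.3010 dits

Joint entropy: H(X,Y) = 0.5976 dits

I(X;Y) = 0.3010 + 0.3010 - 0.5976 = 0.0044 dits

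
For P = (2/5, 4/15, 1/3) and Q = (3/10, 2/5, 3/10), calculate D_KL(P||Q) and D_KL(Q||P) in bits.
D_KL(P||Q) = 0.0607, D_KL(Q||P) = 0.0639

KL divergence is not symmetric: D_KL(P||Q) ≠ D_KL(Q||P) in general.

D_KL(P||Q) = 0.0607 bits
D_KL(Q||P) = 0.0639 bits

No, they are not equal!

This asymmetry is why KL divergence is not a true distance metric.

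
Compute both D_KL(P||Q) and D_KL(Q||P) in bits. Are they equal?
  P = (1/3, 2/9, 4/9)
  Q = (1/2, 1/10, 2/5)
D_KL(P||Q) = 0.1286, D_KL(Q||P) = 0.1165

KL divergence is not symmetric: D_KL(P||Q) ≠ D_KL(Q||P) in general.

D_KL(P||Q) = 0.1286 bits
D_KL(Q||P) = 0.1165 bits

No, they are not equal!

This asymmetry is why KL divergence is not a true distance metric.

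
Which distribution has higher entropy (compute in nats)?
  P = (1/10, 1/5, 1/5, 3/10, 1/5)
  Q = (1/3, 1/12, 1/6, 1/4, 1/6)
P

Computing entropies in nats:
H(P) = 1.5571
H(Q) = 1.5171

Distribution P has higher entropy.

Intuition: The distribution closer to uniform (more spread out) has higher entropy.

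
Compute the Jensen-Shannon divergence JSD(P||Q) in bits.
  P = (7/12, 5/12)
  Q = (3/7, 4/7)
0.0173 bits

Jensen-Shannon divergence is:
JSD(P||Q) = 0.5 × D_KL(P||M) + 0.5 × D_KL(Q||M)
where M = 0.5 × (P + Q) is the mixture distribution.

M = 0.5 × (7/12, 5/12) + 0.5 × (3/7, 4/7) = (0.505952, 0.494048)

D_KL(P||M) = 0.0174 bits
D_KL(Q||M) = 0.0173 bits

JSD(P||Q) = 0.5 × 0.0174 + 0.5 × 0.0173 = 0.0173 bits

Unlike KL divergence, JSD is symmetric and bounded: 0 ≤ JSD ≤ log(2).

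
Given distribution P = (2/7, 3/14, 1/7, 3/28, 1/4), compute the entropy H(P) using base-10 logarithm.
0.6740 dits

Shannon entropy is H(X) = -Σ p(x) log p(x).

For P = (2/7, 3/14, 1/7, 3/28, 1/4):
H = -2/7 × log_10(2/7) -3/14 × log_10(3/14) -1/7 × log_10(1/7) -3/28 × log_10(3/28) -1/4 × log_10(1/4)
H = 0.6740 dits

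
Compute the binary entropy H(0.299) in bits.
0.8801 bits

The binary entropy function is:
H(p) = -p log(p) - (1-p) log(1-p)

H(0.299) = -0.299 × log_2(0.299) - 0.701 × log_2(0.701)
H(0.299) = 0.8801 bits

Note: Binary entropy is maximized at p=0.5 (H=1 bit) and minimized at p=0 or p=1 (H=0).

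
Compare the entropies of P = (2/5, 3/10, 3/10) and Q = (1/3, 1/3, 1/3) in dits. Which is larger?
Q

Computing entropies in dits:
H(P) = 0.4729
H(Q) = 0.4771

Distribution Q has higher entropy.

Intuition: The distribution closer to uniform (more spread out) has higher entropy.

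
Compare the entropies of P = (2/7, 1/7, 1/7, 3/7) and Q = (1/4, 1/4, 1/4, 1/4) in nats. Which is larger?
Q

Computing entropies in nats:
H(P) = 1.2770
H(Q) = 1.3863

Distribution Q has higher entropy.

Intuition: The distribution closer to uniform (more spread out) has higher entropy.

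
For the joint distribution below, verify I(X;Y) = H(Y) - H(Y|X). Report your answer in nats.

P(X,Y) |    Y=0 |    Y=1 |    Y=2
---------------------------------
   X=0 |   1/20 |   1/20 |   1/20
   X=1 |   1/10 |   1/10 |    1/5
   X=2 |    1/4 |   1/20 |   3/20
I(X;Y) = 0.0526 nats

Mutual information has multiple equivalent forms:
- I(X;Y) = H(X) - H(X|Y)
- I(X;Y) = H(Y) - H(Y|X)
- I(X;Y) = H(X) + H(Y) - H(X,Y)

Computing all quantities:
H(X) = 1.0104, H(Y) = 1.0549, H(X,Y) = 2.0127
H(X|Y) = 0.9578, H(Y|X) = 1.0023

Verification:
H(X) - H(X|Y) = 1.0104 - 0.9578 = 0.0526
H(Y) - H(Y|X) = 1.0549 - 1.0023 = 0.0526
H(X) + H(Y) - H(X,Y) = 1.0104 + 1.0549 - 2.0127 = 0.0526

All forms give I(X;Y) = 0.0526 nats. ✓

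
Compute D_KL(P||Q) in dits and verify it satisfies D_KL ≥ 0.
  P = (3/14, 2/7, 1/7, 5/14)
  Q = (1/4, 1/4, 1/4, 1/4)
0.0228 dits

KL divergence satisfies the Gibbs inequality: D_KL(P||Q) ≥ 0 for all distributions P, Q.

D_KL(P||Q) = Σ p(x) log(p(x)/q(x))
Term by term:
  x=0: 3/14 × log_10[(3/14)/(1/4)] = -0.0143
  x=1: 2/7 × log_10[(2/7)/(1/4)] = 0.0166
  x=2: 1/7 × log_10[(1/7)/(1/4)] = -0.0347
  x=3: 5/14 × log_10[(5/14)/(1/4)] = 0.0553
D_KL(P||Q) = 0.0228 dits

D_KL(P||Q) = 0.0228 ≥ 0 ✓

This non-negativity is a fundamental property: relative entropy cannot be negative because it measures how different Q is from P.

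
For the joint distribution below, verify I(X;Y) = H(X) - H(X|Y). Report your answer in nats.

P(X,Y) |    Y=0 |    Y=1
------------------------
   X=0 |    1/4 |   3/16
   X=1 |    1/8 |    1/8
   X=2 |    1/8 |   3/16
I(X;Y) = 0.0108 nats

Mutual information has multiple equivalent forms:
- I(X;Y) = H(X) - H(X|Y)
- I(X;Y) = H(Y) - H(Y|X)
- I(X;Y) = H(X) + H(Y) - H(X,Y)

Computing all quantities:
H(X) = 1.0717, H(Y) = 0.6931, H(X,Y) = 1.7541
H(X|Y) = 1.0610, H(Y|X) = 0.6824

Verification:
H(X) - H(X|Y) = 1.0717 - 1.0610 = 0.0108
H(Y) - H(Y|X) = 0.6931 - 0.6824 = 0.0108
H(X) + H(Y) - H(X,Y) = 1.0717 + 0.6931 - 1.7541 = 0.0108

All forms give I(X;Y) = 0.0108 nats. ✓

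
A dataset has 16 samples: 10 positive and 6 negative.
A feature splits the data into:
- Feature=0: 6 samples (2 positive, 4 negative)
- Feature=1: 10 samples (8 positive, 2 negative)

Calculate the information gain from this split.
0.1589 bits

Information Gain = H(Y) - H(Y|Feature)

Before split:
P(positive) = 10/16 = 0.6250
H(Y) = 0.9544 bits

After split:
Feature=0: H = 0.9183 bits (weight = 6/16)
Feature=1: H = 0.7219 bits (weight = 10/16)
H(Y|Feature) = (6/16)×0.9183 + (10/16)×0.7219 = 0.7956 bits

Information Gain = 0.9544 - 0.7956 = 0.1589 bits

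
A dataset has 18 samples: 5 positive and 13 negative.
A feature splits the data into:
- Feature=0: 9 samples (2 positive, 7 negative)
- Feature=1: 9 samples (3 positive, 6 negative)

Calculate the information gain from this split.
0.0112 bits

Information Gain = H(Y) - H(Y|Feature)

Before split:
P(positive) = 5/18 = 0.2778
H(Y) = 0.8524 bits

After split:
Feature=0: H = 0.7642 bits (weight = 9/18)
Feature=1: H = 0.9183 bits (weight = 9/18)
H(Y|Feature) = (9/18)×0.7642 + (9/18)×0.9183 = 0.8413 bits

Information Gain = 0.8524 - 0.8413 = 0.0112 bits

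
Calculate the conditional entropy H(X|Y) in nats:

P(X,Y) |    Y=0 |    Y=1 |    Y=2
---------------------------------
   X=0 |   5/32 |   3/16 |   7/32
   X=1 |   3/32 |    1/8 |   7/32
0.6790 nats

Using the chain rule: H(X|Y) = H(X,Y) - H(Y)

First, compute H(X,Y) = 1.7507 nats

Marginal P(Y) = (1/4, 5/16, 7/16)
H(Y) = 1.0717 nats

H(X|Y) = H(X,Y) - H(Y) = 1.7507 - 1.0717 = 0.6790 nats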